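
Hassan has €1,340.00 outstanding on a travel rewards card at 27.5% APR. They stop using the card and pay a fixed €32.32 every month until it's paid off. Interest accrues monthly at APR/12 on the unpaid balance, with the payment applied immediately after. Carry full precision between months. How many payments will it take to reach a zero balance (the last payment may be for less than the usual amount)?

Monthly rate r = 27.5%/12 = 2.29167% = 0.0229167.
Recurrence: B ← B·(1+r) − €32.32.
Month 1: interest €30.71; balance after payment €1,338.39.
Month 2: interest €30.67; balance after payment €1,336.74.
Closed form: n = −ln(1 − rB₀/P)/ln(1+r) = −ln(0.049866)/ln(1.02292) ≈ 132.334, so the balance reaches zero during payment 133.

133 months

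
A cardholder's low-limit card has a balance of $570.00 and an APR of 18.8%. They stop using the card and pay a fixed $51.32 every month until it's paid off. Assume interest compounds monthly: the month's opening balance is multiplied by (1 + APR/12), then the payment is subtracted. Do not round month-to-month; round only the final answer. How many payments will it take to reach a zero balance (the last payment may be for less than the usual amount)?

Monthly rate r = 18.8%/12 = 1.56667% = 0.0156667.
Recurrence: B ← B·(1+r) − $51.32.
Month 1: interest $8.93; balance after payment $527.61.
Month 2: interest $8.27; balance after payment $484.56.
Closed form: n = −ln(1 − rB₀/P)/ln(1+r) = −ln(0.82599)/ln(1.01567) ≈ 12.298, so the balance reaches zero during payment 13.

13 payments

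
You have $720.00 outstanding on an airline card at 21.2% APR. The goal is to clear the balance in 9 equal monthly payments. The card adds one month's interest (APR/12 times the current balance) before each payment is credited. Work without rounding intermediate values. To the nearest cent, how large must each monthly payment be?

$87.23

Monthly rate r = 21.2%/12 = 1.76667% = 0.0176667.
Level-payment amortization: P = B₀·r / (1 − (1+r)^(−n)) = 720.00·0.0176667 / (1 − 1.01767^(−9)).
Denominator 1 − (1+r)^(−9) = 0.145818711.
P = 12.72 / 0.145818711 ≈ 87.23.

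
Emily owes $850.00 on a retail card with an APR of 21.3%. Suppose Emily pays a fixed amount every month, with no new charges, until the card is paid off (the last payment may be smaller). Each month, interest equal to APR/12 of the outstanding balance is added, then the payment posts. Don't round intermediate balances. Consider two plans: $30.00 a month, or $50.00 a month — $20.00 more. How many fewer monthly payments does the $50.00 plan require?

19 fewer payments

Monthly rate r = 21.3%/12 = 1.775% = 0.01775.
At $30.00/mo: n = ⌈−ln(1 − rB₀/P)/ln(1+r)⌉ = 40 payments (last $21.91); total interest = total paid − $850.00 = $341.91.
At $50.00/mo: 21 payments (last $20.83); total interest $170.83.
Payments saved = 40 − 21 = 19.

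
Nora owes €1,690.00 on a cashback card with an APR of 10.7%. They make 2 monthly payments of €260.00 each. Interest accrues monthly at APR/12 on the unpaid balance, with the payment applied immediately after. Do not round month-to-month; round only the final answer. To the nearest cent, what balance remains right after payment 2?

Monthly rate r = 10.7%/12 = 0.891667% = 0.00891667.
Each month: B ← B·(1+r) − €260.00.
Month 1: interest €15.07; balance after payment €1,445.07.
Month 2: interest €12.89; balance after payment €1,197.95.

€1,197.95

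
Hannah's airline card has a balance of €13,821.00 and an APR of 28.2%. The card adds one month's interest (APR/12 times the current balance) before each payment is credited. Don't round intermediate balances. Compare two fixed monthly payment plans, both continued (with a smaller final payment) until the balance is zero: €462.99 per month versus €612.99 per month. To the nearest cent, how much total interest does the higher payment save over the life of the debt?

Monthly rate r = 28.2%/12 = 2.35% = 0.0235.
At €462.99/mo: n = ⌈−ln(1 − rB₀/P)/ln(1+r)⌉ = 53 payments (last €23.50); total interest = total paid − €13,821.00 = €10,277.98.
At €612.99/mo: 33 payments (last €302.78); total interest €6,097.46.
Interest saved = €10,277.98 − €6,097.46 = €4,180.52.

€4,180.52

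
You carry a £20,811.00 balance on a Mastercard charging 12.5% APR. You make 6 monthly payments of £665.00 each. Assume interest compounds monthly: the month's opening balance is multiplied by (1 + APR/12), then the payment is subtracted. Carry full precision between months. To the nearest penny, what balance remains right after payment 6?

Monthly rate r = 12.5%/12 = 1.04167% = 0.0104167.
Each month: B ← B·(1+r) − £665.00.
Month 1: interest £216.78; balance after payment £20,362.78.
Month 2: interest £212.11; balance after payment £19,909.89.
Month 3: interest £207.39; balance after payment £19,452.29.
Month 4: interest £202.63; balance after payment £18,989.92.
Month 5: interest £197.81; balance after payment £18,522.73.
Month 6: interest £192.95; balance after payment £18,050.67.

£18,050.67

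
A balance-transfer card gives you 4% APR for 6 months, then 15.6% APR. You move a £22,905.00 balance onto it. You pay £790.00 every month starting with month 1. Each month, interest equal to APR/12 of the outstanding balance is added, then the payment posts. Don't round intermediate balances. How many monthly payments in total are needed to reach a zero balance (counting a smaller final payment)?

35 months

Promo months 1–6 at r₀ = 4%/12 = 0.00333333; months 7+ at r₁ = 15.6%/12 = 0.013.
After month 6: iterate B ← B·(1+r₀) − £790.00 for 6 months → £18,587.26.
Then at r₁ with £790.00/mo: n₂ = −ln(1 − r₁·B/P)/ln(1+r₁) ≈ 28.27 → 29 more payments.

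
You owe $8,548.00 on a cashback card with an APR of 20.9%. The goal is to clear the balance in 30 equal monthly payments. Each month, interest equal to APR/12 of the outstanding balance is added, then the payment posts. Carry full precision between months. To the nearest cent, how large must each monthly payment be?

$368.24

Monthly rate r = 20.9%/12 = 1.74167% = 0.0174167.
Level-payment amortization: P = B₀·r / (1 − (1+r)^(−n)) = 8548.00·0.0174167 / (1 − 1.01742^(−30)).
Denominator 1 − (1+r)^(−30) = 0.40429044.
P = 148.878 / 0.40429044 ≈ 368.24.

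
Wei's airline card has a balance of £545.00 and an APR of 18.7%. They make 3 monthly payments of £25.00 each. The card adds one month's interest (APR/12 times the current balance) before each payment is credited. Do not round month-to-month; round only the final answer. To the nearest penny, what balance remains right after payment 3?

£494.70

Monthly rate r = 18.7%/12 = 1.55833% = 0.0155833.
Each month: B ← B·(1+r) − £25.00.
Month 1: interest £8.49; balance after payment £528.49.
Month 2: interest £8.24; balance after payment £511.73.
Month 3: interest £7.97; balance after payment £494.70.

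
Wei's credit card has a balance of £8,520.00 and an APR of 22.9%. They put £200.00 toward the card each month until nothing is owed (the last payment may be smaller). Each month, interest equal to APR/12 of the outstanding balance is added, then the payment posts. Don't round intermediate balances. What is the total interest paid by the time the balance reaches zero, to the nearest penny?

Monthly rate r = 22.9%/12 = 1.90833% = 0.0190833.
Payoff takes n = ⌈−ln(1 − rB₀/P)/ln(1+r)⌉ = ⌈88.681⌉ = 89 payments; the last is £136.56.
Total paid = 88·£200.00 + £136.56 = £17,736.56.
Total interest = total paid − principal = £17,736.56 − £8,520.00 = £9,216.56.

£9,216.56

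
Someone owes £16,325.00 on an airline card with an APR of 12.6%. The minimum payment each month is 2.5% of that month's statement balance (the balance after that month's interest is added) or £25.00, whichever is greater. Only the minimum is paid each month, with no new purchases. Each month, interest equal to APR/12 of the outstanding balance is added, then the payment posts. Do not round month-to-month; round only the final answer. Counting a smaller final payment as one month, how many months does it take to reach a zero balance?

240 months

Monthly rate r = 12.6%/12 = 1.05% = 0.0105.
While 2.5% of the post-interest balance exceeds £25.00, each month B ← (B·(1+r))·(1 − 0.025), i.e. B shrinks by the factor (1+r)·0.975 = 0.98524.
This holds for months 1–189. Entering month 190 the balance is £981.95; 2.5% of the post-interest balance is now below £25.00, so the flat £25.00 minimum applies from here.
From month 190 a fixed £25.00 at rate r clears £981.95 in 51 more payments. Total: 189 + 51 = 240 months.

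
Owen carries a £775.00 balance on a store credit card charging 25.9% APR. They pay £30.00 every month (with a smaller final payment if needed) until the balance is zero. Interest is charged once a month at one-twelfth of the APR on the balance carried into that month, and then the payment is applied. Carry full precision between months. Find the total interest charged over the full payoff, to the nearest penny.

£370.71

Monthly rate r = 25.9%/12 = 2.15833% = 0.0215833.
Payoff takes n = ⌈−ln(1 − rB₀/P)/ln(1+r)⌉ = ⌈38.189⌉ = 39 payments; the last is £5.71.
Total paid = 38·£30.00 + £5.71 = £1,145.71.
Total interest = total paid − principal = £1,145.71 − £775.00 = £370.71.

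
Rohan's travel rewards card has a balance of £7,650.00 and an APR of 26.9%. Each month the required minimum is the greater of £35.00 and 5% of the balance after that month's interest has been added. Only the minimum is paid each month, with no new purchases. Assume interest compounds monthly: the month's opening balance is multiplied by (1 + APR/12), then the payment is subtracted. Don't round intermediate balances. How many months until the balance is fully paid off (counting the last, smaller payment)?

Monthly rate r = 26.9%/12 = 2.24167% = 0.0224167.
While 5% of the post-interest balance exceeds £35.00, each month B ← (B·(1+r))·(1 − 0.05), i.e. B shrinks by the factor (1+r)·0.95 = 0.9713.
This holds for months 1–83. Entering month 84 the balance is £682.08; 5% of the post-interest balance is now below £35.00, so the flat £35.00 minimum applies from here.
From month 84 a fixed £35.00 at rate r clears £682.08 in 26 more payments. Total: 83 + 26 = 109 months.

109 months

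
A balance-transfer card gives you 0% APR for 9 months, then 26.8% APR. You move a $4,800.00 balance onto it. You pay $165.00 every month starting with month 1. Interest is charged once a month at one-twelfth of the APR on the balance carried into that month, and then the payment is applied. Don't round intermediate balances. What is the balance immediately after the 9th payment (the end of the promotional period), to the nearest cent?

$3,315.00

Promo months 1–9 at r₀ = 0%/12 = 0; months 10+ at r₁ = 26.8%/12 = 0.0223333.
After month 9 (no interest yet): B = $4,800.00 − 9·$165.00 = $3,315.00.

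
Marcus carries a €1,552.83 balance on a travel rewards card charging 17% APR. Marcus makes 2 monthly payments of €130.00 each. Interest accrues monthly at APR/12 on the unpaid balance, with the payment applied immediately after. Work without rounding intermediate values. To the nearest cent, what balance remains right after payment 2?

Monthly rate r = 17%/12 = 1.41667% = 0.0141667.
Each month: B ← B·(1+r) − €130.00.
Month 1: interest €22.00; balance after payment €1,444.83.
Month 2: interest €20.47; balance after payment €1,335.30.

€1,335.30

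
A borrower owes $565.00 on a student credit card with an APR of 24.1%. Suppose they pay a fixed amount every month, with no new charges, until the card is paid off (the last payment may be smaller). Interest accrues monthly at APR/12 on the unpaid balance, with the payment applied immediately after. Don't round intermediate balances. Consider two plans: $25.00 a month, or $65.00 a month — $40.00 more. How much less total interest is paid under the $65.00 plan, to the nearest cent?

$133.32

Monthly rate r = 24.1%/12 = 2.00833% = 0.0200833.
At $25.00/mo: n = ⌈−ln(1 − rB₀/P)/ln(1+r)⌉ = 31 payments (last $10.61); total interest = total paid − $565.00 = $195.61.
At $65.00/mo: 10 payments (last $42.29); total interest $62.29.
Interest saved = $195.61 − $62.29 = $133.32.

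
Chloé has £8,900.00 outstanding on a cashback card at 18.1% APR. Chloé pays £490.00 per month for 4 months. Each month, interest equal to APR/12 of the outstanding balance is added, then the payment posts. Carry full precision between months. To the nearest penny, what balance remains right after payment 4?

Monthly rate r = 18.1%/12 = 1.50833% = 0.0150833.
Each month: B ← B·(1+r) − £490.00.
Month 1: interest £134.24; balance after payment £8,544.24.
Month 2: interest £128.88; balance after payment £8,183.12.
Month 3: interest £123.43; balance after payment £7,816.55.
Month 4: interest £117.90; balance after payment £7,444.45.

£7,444.45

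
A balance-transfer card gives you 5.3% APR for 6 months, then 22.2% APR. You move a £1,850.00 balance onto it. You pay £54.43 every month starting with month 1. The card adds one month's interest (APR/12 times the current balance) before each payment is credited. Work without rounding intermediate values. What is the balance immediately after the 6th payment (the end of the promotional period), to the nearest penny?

£1,569.36

Promo months 1–6 at r₀ = 5.3%/12 = 0.00441667; months 7+ at r₁ = 22.2%/12 = 0.0185.
After month 6: iterate B ← B·(1+r₀) − £54.43 for 6 months → £1,569.36.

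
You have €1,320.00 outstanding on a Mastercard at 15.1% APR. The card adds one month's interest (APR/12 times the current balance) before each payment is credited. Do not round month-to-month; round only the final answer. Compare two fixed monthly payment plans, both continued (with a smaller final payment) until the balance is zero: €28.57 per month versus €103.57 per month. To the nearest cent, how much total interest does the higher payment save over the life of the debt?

€541.78

Monthly rate r = 15.1%/12 = 1.25833% = 0.0125833.
At €28.57/mo: n = ⌈−ln(1 − rB₀/P)/ln(1+r)⌉ = 70 payments (last €18.22); total interest = total paid − €1,320.00 = €669.55.
At €103.57/mo: 14 payments (last €101.36); total interest €127.77.
Interest saved = €669.55 − €127.77 = €541.78.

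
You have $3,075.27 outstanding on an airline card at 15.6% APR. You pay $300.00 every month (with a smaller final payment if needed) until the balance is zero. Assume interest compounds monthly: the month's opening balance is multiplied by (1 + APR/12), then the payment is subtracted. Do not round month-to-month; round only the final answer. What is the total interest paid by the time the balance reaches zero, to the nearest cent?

$246.69

Monthly rate r = 15.6%/12 = 1.3% = 0.013.
Payoff takes n = ⌈−ln(1 − rB₀/P)/ln(1+r)⌉ = ⌈11.073⌉ = 12 payments; the last is $21.96.
Total paid = 11·$300.00 + $21.96 = $3,321.96.
Total interest = total paid − principal = $3,321.96 − $3,075.27 = $246.69.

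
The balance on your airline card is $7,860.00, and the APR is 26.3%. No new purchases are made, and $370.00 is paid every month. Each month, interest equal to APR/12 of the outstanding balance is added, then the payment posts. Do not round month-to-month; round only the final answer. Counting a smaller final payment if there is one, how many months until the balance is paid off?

29 months

Monthly rate r = 26.3%/12 = 2.19167% = 0.0219167.
Recurrence: B ← B·(1+r) − $370.00.
Month 1: interest $172.27; balance after payment $7,662.27.
Month 2: interest $167.93; balance after payment $7,460.20.
Closed form: n = −ln(1 − rB₀/P)/ln(1+r) = −ln(0.53442)/ln(1.02192) ≈ 28.901, so the balance reaches zero during payment 29.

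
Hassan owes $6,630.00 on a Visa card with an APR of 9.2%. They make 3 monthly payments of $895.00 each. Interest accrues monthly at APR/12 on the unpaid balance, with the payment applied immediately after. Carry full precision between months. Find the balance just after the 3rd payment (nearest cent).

Monthly rate r = 9.2%/12 = 0.766667% = 0.00766667.
Each month: B ← B·(1+r) − $895.00.
Month 1: interest $50.83; balance after payment $5,785.83.
Month 2: interest $44.36; balance after payment $4,935.19.
Month 3: interest $37.84; balance after payment $4,078.02.

$4,078.02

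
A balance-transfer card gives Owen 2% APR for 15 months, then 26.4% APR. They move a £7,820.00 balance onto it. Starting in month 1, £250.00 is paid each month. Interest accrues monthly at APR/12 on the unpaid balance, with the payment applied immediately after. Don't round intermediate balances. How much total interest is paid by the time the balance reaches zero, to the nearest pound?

Promo months 1–15 at r₀ = 2%/12 = 0.00166667; months 16+ at r₁ = 26.4%/12 = 0.022.
After month 15: iterate B ← B·(1+r₀) − £250.00 for 15 months → £4,223.73.
Then at r₁ with £250.00/mo: n₂ = −ln(1 − r₁·B/P)/ln(1+r₁) ≈ 21.36 → 22 more payments.
Total paid = 36·£250.00 + £89.40 = £9,089.40; interest = £9,089.40 − £7,820.00 = £1,269.40.

£1,269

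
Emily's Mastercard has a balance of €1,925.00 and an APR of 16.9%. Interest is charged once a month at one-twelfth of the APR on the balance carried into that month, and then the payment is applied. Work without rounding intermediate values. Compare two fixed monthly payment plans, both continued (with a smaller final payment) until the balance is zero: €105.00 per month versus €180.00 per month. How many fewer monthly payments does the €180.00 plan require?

Monthly rate r = 16.9%/12 = 1.40833% = 0.0140833.
At €105.00/mo: n = ⌈−ln(1 − rB₀/P)/ln(1+r)⌉ = 22 payments (last €37.57); total interest = total paid − €1,925.00 = €317.57.
At €180.00/mo: 12 payments (last €121.33); total interest €176.33.
Payments saved = 22 − 12 = 10.

10 fewer payments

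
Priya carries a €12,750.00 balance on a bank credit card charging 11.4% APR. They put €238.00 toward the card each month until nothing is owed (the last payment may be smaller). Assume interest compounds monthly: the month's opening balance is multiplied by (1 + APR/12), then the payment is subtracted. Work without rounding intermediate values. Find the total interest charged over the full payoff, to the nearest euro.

Monthly rate r = 11.4%/12 = 0.95% = 0.0095.
Payoff takes n = ⌈−ln(1 − rB₀/P)/ln(1+r)⌉ = ⌈75.215⌉ = 76 payments; the last is €51.26.
Total paid = 75·€238.00 + €51.26 = €17,901.26.
Total interest = total paid − principal = €17,901.26 − €12,750.00 = €5,151.26.

€5,151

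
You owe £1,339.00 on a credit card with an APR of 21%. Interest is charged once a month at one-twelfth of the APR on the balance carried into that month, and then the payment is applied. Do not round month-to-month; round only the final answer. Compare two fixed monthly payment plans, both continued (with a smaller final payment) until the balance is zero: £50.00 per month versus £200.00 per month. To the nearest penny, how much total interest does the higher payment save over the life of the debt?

£385.69

Monthly rate r = 21%/12 = 1.75% = 0.0175.
At £50.00/mo: n = ⌈−ln(1 − rB₀/P)/ln(1+r)⌉ = 37 payments (last £22.54); total interest = total paid − £1,339.00 = £483.54.
At £200.00/mo: 8 payments (last £36.85); total interest £97.85.
Interest saved = £483.54 − £97.85 = £385.69.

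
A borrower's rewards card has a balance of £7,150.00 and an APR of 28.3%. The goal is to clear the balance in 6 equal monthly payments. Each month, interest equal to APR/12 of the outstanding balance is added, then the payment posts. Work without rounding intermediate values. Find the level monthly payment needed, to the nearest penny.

£1,291.94

Monthly rate r = 28.3%/12 = 2.35833% = 0.0235833.
Level-payment amortization: P = B₀·r / (1 − (1+r)^(−n)) = 7150.00·0.0235833 / (1 − 1.02358^(−6)).
Denominator 1 − (1+r)^(−6) = 0.130517661.
P = 168.621 / 0.130517661 ≈ 1291.94.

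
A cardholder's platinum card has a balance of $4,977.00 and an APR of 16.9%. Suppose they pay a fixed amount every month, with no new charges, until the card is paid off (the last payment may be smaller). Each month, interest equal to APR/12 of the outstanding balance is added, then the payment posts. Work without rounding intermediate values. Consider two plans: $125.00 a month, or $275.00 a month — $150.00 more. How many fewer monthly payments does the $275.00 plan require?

37 fewer payments

Monthly rate r = 16.9%/12 = 1.40833% = 0.0140833.
At $125.00/mo: n = ⌈−ln(1 − rB₀/P)/ln(1+r)⌉ = 59 payments (last $103.21); total interest = total paid − $4,977.00 = $2,376.21.
At $275.00/mo: 22 payments (last $10.43); total interest $808.43.
Payments saved = 59 − 22 = 37.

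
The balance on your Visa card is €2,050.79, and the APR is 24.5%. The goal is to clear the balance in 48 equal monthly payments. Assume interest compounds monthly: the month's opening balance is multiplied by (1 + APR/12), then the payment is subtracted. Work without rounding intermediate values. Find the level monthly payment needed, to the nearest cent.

Monthly rate r = 24.5%/12 = 2.04167% = 0.0204167.
Level-payment amortization: P = B₀·r / (1 − (1+r)^(−n)) = 2050.79·0.0204167 / (1 − 1.02042^(−48)).
Denominator 1 − (1+r)^(−48) = 0.62096622.
P = 41.8703 / 0.62096622 ≈ 67.43.

€67.43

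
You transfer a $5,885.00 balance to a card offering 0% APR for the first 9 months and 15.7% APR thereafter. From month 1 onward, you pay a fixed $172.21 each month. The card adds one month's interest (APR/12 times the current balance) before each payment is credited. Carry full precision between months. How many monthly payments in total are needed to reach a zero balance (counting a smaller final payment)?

Promo months 1–9 at r₀ = 0%/12 = 0; months 10+ at r₁ = 15.7%/12 = 0.0130833.
After month 9 (no interest yet): B = $5,885.00 − 9·$172.21 = $4,335.11.
Then at r₁ with $172.21/mo: n₂ = −ln(1 − r₁·B/P)/ln(1+r₁) ≈ 30.74 → 31 more payments.

40 payments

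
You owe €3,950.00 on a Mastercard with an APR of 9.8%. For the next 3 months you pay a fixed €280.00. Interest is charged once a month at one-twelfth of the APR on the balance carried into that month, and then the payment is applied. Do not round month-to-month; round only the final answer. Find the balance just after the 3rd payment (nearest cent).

Monthly rate r = 9.8%/12 = 0.816667% = 0.00816667.
Each month: B ← B·(1+r) − €280.00.
Month 1: interest €32.26; balance after payment €3,702.26.
Month 2: interest €30.24; balance after payment €3,452.49.
Month 3: interest €28.20; balance after payment €3,200.69.

€3,200.69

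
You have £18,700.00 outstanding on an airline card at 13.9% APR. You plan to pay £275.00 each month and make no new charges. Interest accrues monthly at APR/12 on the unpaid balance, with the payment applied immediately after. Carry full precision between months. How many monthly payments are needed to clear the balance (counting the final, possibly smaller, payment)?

135 payments

Monthly rate r = 13.9%/12 = 1.15833% = 0.0115833.
Recurrence: B ← B·(1+r) − £275.00.
Month 1: interest £216.61; balance after payment £18,641.61.
Month 2: interest £215.93; balance after payment £18,582.54.
Closed form: n = −ln(1 − rB₀/P)/ln(1+r) = −ln(0.21233)/ln(1.01158) ≈ 134.552, so the balance reaches zero during payment 135.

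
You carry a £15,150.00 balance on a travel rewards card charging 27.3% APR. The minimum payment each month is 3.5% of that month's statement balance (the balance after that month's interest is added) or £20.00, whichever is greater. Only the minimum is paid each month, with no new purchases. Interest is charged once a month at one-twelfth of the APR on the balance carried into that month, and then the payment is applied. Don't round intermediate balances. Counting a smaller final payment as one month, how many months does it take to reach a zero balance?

297 months

Monthly rate r = 27.3%/12 = 2.275% = 0.02275.
While 3.5% of the post-interest balance exceeds £20.00, each month B ← (B·(1+r))·(1 − 0.035), i.e. B shrinks by the factor (1+r)·0.965 = 0.98695.
This holds for months 1–252. Entering month 253 the balance is £553.61; 3.5% of the post-interest balance is now below £20.00, so the flat £20.00 minimum applies from here.
From month 253 a fixed £20.00 at rate r clears £553.61 in 45 more payments. Total: 252 + 45 = 297 months.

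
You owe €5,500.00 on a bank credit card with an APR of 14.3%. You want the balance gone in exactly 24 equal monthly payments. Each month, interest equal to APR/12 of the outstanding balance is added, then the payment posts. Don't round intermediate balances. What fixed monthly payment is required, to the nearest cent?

€264.85

Monthly rate r = 14.3%/12 = 1.19167% = 0.0119167.
Level-payment amortization: P = B₀·r / (1 − (1+r)^(−n)) = 5500.00·0.0119167 / (1 − 1.01192^(−24)).
Denominator 1 − (1+r)^(−24) = 0.247466176.
P = 65.5417 / 0.247466176 ≈ 264.85.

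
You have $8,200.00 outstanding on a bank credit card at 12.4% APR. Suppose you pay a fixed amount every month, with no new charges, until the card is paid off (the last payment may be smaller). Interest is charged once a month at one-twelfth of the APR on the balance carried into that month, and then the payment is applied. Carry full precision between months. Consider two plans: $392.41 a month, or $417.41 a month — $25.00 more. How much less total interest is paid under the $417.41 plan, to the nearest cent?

$73.00

Monthly rate r = 12.4%/12 = 1.03333% = 0.0103333.
At $392.41/mo: n = ⌈−ln(1 − rB₀/P)/ln(1+r)⌉ = 24 payments (last $260.42); total interest = total paid − $8,200.00 = $1,085.85.
At $417.41/mo: 23 payments (last $29.83); total interest $1,012.85.
Interest saved = $1,085.85 − $1,012.85 = $73.00.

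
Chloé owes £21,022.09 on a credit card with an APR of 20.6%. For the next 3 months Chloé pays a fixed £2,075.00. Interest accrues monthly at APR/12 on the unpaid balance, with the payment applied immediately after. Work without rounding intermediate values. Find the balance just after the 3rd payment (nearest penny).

Monthly rate r = 20.6%/12 = 1.71667% = 0.0171667.
Each month: B ← B·(1+r) − £2,075.00.
Month 1: interest £360.88; balance after payment £19,307.97.
Month 2: interest £331.45; balance after payment £17,564.42.
Month 3: interest £301.52; balance after payment £15,790.95.

£15,790.95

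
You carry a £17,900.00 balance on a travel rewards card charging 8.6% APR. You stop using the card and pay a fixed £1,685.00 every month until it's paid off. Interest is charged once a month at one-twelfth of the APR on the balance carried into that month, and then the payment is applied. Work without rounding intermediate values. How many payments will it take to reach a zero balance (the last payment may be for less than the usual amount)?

Monthly rate r = 8.6%/12 = 0.716667% = 0.00716667.
Recurrence: B ← B·(1+r) − £1,685.00.
Month 1: interest £128.28; balance after payment £16,343.28.
Month 2: interest £117.13; balance after payment £14,775.41.
Closed form: n = −ln(1 − rB₀/P)/ln(1+r) = −ln(0.92387)/ln(1.00717) ≈ 11.089, so the balance reaches zero during payment 12.

12 months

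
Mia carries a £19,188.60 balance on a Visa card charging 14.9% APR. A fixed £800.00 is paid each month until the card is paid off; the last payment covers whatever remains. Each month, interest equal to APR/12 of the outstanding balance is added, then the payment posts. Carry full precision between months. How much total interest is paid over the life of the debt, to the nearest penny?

Monthly rate r = 14.9%/12 = 1.24167% = 0.0124167.
Payoff takes n = ⌈−ln(1 − rB₀/P)/ln(1+r)⌉ = ⌈28.652⌉ = 29 payments; the last is £522.60.
Total paid = 28·£800.00 + £522.60 = £22,922.60.
Total interest = total paid − principal = £22,922.60 − £19,188.60 = £3,734.00.

£3,734.00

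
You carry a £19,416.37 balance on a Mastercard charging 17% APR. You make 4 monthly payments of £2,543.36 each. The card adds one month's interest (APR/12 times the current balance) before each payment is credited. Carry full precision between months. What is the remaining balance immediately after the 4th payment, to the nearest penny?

£10,148.56

Monthly rate r = 17%/12 = 1.41667% = 0.0141667.
Each month: B ← B·(1+r) − £2,543.36.
Month 1: interest £275.07; balance after payment £17,148.08.
Month 2: interest £242.93; balance after payment £14,847.65.
Month 3: interest £210.34; balance after payment £12,514.63.
Month 4: interest £177.29; balance after payment £10,148.56.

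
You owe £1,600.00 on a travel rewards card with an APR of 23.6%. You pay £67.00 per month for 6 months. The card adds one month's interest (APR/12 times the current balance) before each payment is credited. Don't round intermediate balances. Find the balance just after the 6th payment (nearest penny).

£1,376.04

Monthly rate r = 23.6%/12 = 1.96667% = 0.0196667.
Each month: B ← B·(1+r) − £67.00.
Month 1: interest £31.47; balance after payment £1,564.47.
Month 2: interest £30.77; balance after payment £1,528.23.
Month 3: interest £30.06; balance after payment £1,491.29.
Month 4: interest £29.33; balance after payment £1,453.62.
Month 5: interest £28.59; balance after payment £1,415.21.
Month 6: interest £27.83; balance after payment £1,376.04.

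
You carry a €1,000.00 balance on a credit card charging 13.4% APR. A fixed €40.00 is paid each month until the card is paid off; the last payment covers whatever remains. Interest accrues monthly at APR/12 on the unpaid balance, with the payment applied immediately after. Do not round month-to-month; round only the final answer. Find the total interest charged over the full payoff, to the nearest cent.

€179.18

Monthly rate r = 13.4%/12 = 1.11667% = 0.0111667.
Payoff takes n = ⌈−ln(1 − rB₀/P)/ln(1+r)⌉ = ⌈29.478⌉ = 30 payments; the last is €19.18.
Total paid = 29·€40.00 + €19.18 = €1,179.18.
Total interest = total paid − principal = €1,179.18 − €1,000.00 = €179.18.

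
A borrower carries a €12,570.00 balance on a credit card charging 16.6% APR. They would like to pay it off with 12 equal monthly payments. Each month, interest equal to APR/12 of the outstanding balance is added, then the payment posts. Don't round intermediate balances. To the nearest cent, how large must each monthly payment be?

€1,144.06

Monthly rate r = 16.6%/12 = 1.38333% = 0.0138333.
Level-payment amortization: P = B₀·r / (1 − (1+r)^(−n)) = 12570.00·0.0138333 / (1 − 1.01383^(−12)).
Denominator 1 − (1+r)^(−12) = 0.151989544.
P = 173.885 / 0.151989544 ≈ 1144.06.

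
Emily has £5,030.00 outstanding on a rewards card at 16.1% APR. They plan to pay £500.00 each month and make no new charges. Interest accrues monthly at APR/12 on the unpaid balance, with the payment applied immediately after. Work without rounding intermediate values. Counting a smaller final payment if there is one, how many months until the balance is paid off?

11 payments

Monthly rate r = 16.1%/12 = 1.34167% = 0.0134167.
Recurrence: B ← B·(1+r) − £500.00.
Month 1: interest £67.49; balance after payment £4,597.49.
Month 2: interest £61.68; balance after payment £4,159.17.
Closed form: n = −ln(1 − rB₀/P)/ln(1+r) = −ln(0.86503)/ln(1.01342) ≈ 10.879, so the balance reaches zero during payment 11.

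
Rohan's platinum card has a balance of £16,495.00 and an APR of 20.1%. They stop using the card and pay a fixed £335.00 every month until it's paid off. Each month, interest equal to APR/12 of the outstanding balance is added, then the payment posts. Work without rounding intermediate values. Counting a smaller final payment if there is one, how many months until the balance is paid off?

105 payments

Monthly rate r = 20.1%/12 = 1.675% = 0.01675.
Recurrence: B ← B·(1+r) − £335.00.
Month 1: interest £276.29; balance after payment £16,436.29.
Month 2: interest £275.31; balance after payment £16,376.60.
Closed form: n = −ln(1 − rB₀/P)/ln(1+r) = −ln(0.17525)/ln(1.01675) ≈ 104.841, so the balance reaches zero during payment 105.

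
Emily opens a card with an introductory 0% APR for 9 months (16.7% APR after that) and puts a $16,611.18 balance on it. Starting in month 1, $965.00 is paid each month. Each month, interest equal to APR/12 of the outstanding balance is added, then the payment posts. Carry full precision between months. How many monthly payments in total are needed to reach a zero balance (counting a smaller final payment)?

Promo months 1–9 at r₀ = 0%/12 = 0; months 10+ at r₁ = 16.7%/12 = 0.0139167.
After month 9 (no interest yet): B = $16,611.18 − 9·$965.00 = $7,926.18.
Then at r₁ with $965.00/mo: n₂ = −ln(1 − r₁·B/P)/ln(1+r₁) ≈ 8.78 → 9 more payments.

18 months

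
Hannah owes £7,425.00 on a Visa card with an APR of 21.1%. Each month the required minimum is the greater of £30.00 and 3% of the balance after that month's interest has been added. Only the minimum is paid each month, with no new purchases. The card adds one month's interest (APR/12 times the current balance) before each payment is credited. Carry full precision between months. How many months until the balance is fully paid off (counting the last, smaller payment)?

205 months

Monthly rate r = 21.1%/12 = 1.75833% = 0.0175833.
While 3% of the post-interest balance exceeds £30.00, each month B ← (B·(1+r))·(1 − 0.03), i.e. B shrinks by the factor (1+r)·0.97 = 0.98706.
This holds for months 1–156. Entering month 157 the balance is £972.76; 3% of the post-interest balance is now below £30.00, so the flat £30.00 minimum applies from here.
From month 157 a fixed £30.00 at rate r clears £972.76 in 49 more payments. Total: 156 + 49 = 205 months.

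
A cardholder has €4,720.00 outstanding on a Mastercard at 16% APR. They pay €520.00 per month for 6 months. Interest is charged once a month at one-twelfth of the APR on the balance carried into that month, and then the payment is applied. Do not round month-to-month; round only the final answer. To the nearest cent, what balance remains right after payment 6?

€1,884.55

Monthly rate r = 16%/12 = 1.33333% = 0.0133333.
Each month: B ← B·(1+r) − €520.00.
Month 1: interest €62.93; balance after payment €4,262.93.
Month 2: interest €56.84; balance after payment €3,799.77.
Month 3: interest €50.66; balance after payment €3,330.44.
Month 4: interest €44.41; balance after payment €2,854.84.
Month 5: interest €38.06; balance after payment €2,372.91.
Month 6: interest €31.64; balance after payment €1,884.55.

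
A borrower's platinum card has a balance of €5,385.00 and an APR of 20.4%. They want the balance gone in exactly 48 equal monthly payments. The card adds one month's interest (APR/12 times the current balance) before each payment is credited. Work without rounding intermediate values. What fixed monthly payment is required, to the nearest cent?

Monthly rate r = 20.4%/12 = 1.7% = 0.017.
Level-payment amortization: P = B₀·r / (1 − (1+r)^(−n)) = 5385.00·0.017 / (1 − 1.017^(−48)).
Denominator 1 − (1+r)^(−48) = 0.554759912.
P = 91.545 / 0.554759912 ≈ 165.02.

€165.02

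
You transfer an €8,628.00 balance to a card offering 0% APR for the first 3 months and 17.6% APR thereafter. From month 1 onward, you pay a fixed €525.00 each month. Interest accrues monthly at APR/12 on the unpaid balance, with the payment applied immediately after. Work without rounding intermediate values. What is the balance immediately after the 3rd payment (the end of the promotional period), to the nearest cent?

€7,053.00

Promo months 1–3 at r₀ = 0%/12 = 0; months 4+ at r₁ = 17.6%/12 = 0.0146667.
After month 3 (no interest yet): B = €8,628.00 − 3·€525.00 = €7,053.00.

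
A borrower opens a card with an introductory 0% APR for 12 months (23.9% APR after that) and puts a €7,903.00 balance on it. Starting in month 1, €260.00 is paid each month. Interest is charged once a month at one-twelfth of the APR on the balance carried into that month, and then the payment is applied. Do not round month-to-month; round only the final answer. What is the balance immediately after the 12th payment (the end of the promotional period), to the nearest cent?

€4,783.00

Promo months 1–12 at r₀ = 0%/12 = 0; months 13+ at r₁ = 23.9%/12 = 0.0199167.
After month 12 (no interest yet): B = €7,903.00 − 12·€260.00 = €4,783.00.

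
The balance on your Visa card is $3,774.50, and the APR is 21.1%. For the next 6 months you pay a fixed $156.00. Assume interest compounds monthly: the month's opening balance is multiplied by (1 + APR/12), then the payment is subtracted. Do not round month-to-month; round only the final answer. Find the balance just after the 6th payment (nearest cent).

$3,212.51

Monthly rate r = 21.1%/12 = 1.75833% = 0.0175833.
Each month: B ← B·(1+r) − $156.00.
Month 1: interest $66.37; balance after payment $3,684.87.
Month 2: interest $64.79; balance after payment $3,593.66.
Month 3: interest $63.19; balance after payment $3,500.85.
Month 4: interest $61.56; balance after payment $3,406.41.
Month 5: interest $59.90; balance after payment $3,310.30.
Month 6: interest $58.21; balance after payment $3,212.51.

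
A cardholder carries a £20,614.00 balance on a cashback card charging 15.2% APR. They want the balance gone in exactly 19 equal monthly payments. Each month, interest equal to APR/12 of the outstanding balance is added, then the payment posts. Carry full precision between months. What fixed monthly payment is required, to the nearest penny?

£1,227.56

Monthly rate r = 15.2%/12 = 1.26667% = 0.0126667.
Level-payment amortization: P = B₀·r / (1 − (1+r)^(−n)) = 20614.00·0.0126667 / (1 − 1.01267^(−19)).
Denominator 1 − (1+r)^(−19) = 0.212707311.
P = 261.111 / 0.212707311 ≈ 1227.56.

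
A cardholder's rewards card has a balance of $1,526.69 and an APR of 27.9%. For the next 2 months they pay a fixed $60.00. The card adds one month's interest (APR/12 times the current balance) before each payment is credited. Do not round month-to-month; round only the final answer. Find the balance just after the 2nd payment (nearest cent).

Monthly rate r = 27.9%/12 = 2.325% = 0.02325.
Each month: B ← B·(1+r) − $60.00.
Month 1: interest $35.50; balance after payment $1,502.19.
Month 2: interest $34.93; balance after payment $1,477.11.

$1,477.11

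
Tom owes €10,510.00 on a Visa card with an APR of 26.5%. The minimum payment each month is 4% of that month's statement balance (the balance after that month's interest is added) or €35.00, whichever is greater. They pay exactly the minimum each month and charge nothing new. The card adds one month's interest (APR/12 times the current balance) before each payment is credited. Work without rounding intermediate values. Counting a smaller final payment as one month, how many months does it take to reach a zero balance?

168 months

Monthly rate r = 26.5%/12 = 2.20833% = 0.0220833.
While 4% of the post-interest balance exceeds €35.00, each month B ← (B·(1+r))·(1 − 0.04), i.e. B shrinks by the factor (1+r)·0.96 = 0.9812.
This holds for months 1–133. Entering month 134 the balance is €842.08; 4% of the post-interest balance is now below €35.00, so the flat €35.00 minimum applies from here.
From month 134 a fixed €35.00 at rate r clears €842.08 in 35 more payments. Total: 133 + 35 = 168 months.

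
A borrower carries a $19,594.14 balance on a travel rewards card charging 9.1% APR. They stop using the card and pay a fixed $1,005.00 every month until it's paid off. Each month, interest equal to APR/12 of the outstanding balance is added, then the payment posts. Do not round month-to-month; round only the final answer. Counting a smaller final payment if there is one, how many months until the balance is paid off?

22 payments

Monthly rate r = 9.1%/12 = 0.758333% = 0.00758333.
Recurrence: B ← B·(1+r) − $1,005.00.
Month 1: interest $148.59; balance after payment $18,737.73.
Month 2: interest $142.09; balance after payment $17,874.82.
Closed form: n = −ln(1 − rB₀/P)/ln(1+r) = −ln(0.85215)/ln(1.00758) ≈ 21.178, so the balance reaches zero during payment 22.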